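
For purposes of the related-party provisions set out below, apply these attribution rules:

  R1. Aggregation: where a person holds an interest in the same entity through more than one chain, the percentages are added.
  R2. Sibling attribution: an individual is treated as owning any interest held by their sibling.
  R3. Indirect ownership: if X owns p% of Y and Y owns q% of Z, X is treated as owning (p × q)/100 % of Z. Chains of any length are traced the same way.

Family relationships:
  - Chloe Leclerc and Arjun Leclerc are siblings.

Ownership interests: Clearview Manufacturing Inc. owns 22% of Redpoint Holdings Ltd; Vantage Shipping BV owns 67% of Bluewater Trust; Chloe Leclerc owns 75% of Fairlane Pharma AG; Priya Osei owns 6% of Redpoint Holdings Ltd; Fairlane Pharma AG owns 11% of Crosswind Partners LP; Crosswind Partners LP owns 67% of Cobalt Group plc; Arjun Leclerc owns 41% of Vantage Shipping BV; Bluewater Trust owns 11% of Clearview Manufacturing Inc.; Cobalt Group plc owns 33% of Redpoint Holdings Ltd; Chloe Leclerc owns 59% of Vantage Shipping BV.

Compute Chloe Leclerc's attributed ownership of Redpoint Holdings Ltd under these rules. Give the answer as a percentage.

By sibling attribution (R2), Chloe Leclerc is treated as also owning Arjun Leclerc's interest in Vantage Shipping BV, giving 59% + 41% = 100%.
Chain via Vantage Shipping BV → Bluewater Trust → Clearview Manufacturing Inc. (R3): 100% × 67% × 11% × 22% = 1.6214% of Redpoint Holdings Ltd.
Chain via Fairlane Pharma AG → Crosswind Partners LP → Cobalt Group plc (R3): 75% × 11% × 67% × 33% = 1.824075% of Redpoint Holdings Ltd.
Aggregating (R1): 1.6214% + 1.824075% = 3.445475%.

3.445475%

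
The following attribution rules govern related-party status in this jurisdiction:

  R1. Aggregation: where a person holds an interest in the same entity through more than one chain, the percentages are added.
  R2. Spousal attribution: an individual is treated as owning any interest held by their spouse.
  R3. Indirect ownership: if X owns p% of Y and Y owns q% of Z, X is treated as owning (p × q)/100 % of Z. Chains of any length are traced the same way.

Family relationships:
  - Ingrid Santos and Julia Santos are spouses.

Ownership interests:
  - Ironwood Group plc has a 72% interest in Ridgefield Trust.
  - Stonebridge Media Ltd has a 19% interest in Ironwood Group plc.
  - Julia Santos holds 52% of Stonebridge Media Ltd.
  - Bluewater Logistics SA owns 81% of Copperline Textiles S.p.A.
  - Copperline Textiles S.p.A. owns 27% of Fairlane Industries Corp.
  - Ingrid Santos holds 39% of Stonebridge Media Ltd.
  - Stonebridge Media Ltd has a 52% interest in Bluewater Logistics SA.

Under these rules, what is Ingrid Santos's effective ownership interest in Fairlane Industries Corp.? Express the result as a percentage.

By spousal attribution (R2), Ingrid Santos is treated as also owning Julia Santos's interest in Stonebridge Media Ltd, giving 39% + 52% = 91%.
Chain via Stonebridge Media Ltd → Bluewater Logistics SA → Copperline Textiles S.p.A. (R3): 91% × 52% × 81% × 27% = 10.348884% of Fairlane Industries Corp.

10.348884%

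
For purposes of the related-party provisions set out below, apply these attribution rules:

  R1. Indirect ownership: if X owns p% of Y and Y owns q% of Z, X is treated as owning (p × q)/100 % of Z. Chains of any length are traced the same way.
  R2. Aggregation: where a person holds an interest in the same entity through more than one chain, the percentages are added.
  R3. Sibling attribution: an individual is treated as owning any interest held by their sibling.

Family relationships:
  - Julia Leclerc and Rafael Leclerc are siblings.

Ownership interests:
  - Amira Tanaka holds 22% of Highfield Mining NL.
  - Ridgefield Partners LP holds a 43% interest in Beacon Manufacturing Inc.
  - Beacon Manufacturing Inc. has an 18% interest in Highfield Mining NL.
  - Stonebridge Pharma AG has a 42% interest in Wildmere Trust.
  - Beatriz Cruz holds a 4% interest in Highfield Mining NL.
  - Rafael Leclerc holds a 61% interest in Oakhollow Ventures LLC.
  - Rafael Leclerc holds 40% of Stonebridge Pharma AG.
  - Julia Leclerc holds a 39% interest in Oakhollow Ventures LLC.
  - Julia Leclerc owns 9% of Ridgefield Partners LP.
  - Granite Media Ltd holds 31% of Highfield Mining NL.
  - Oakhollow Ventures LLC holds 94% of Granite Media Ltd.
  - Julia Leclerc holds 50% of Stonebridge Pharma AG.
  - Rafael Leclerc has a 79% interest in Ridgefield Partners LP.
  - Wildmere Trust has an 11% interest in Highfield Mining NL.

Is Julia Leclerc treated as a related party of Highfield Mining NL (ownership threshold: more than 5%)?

By sibling attribution (R3), Julia Leclerc is treated as also owning Rafael Leclerc's interest in Ridgefield Partners LP, giving 9% + 79% = 88%.
By sibling attribution (R3), Julia Leclerc is treated as also owning Rafael Leclerc's interest in Oakhollow Ventures LLC, giving 39% + 61% = 100%.
By sibling attribution (R3), Julia Leclerc is treated as also owning Rafael Leclerc's interest in Stonebridge Pharma AG, giving 50% + 40% = 90%.
Chain via Ridgefield Partners LP → Beacon Manufacturing Inc. (R1): 88% × 43% × 18% = 6.8112% of Highfield Mining NL.
Chain via Oakhollow Ventures LLC → Granite Media Ltd (R1): 100% × 94% × 31% = 29.14% of Highfield Mining NL.
Chain via Stonebridge Pharma AG → Wildmere Trust (R1): 90% × 42% × 11% = 4.158% of Highfield Mining NL.
Aggregating (R2): 6.8112% + 29.14% + 4.158% = 40.1092%.
40.1092% exceeds the 5% threshold, so Julia is a related party to Highfield Mining NL.

Yes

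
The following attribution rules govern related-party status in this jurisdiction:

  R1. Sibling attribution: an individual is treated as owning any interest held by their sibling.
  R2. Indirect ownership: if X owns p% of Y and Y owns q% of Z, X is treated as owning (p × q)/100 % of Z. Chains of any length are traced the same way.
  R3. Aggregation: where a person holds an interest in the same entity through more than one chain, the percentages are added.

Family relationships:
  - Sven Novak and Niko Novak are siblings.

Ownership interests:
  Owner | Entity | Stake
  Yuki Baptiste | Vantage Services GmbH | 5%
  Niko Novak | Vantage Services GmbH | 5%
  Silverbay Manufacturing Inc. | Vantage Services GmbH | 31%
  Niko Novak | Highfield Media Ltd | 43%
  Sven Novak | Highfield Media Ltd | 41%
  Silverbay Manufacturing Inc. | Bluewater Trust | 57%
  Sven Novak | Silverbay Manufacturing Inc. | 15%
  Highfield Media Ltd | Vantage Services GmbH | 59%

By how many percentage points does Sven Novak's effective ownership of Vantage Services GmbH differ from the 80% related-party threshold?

20.79

By sibling attribution (R1), Sven Novak is treated as also owning Niko Novak's interest in Highfield Media Ltd, giving 41% + 43% = 84%.
By sibling attribution (R1), Sven Novak is treated as owning Niko Novak's 5% interest in Vantage Services GmbH.
Chain via Highfield Media Ltd (R2): 84% × 59% = 49.56% of Vantage Services GmbH.
Chain via Silverbay Manufacturing Inc. (R2): 15% × 31% = 4.65% of Vantage Services GmbH.
Direct interest in Vantage Services GmbH: 5%.
Aggregating (R3): 49.56% + 4.65% + 5% = 59.21%.
59.21% falls short of the 80% threshold by 20.79 percentage points.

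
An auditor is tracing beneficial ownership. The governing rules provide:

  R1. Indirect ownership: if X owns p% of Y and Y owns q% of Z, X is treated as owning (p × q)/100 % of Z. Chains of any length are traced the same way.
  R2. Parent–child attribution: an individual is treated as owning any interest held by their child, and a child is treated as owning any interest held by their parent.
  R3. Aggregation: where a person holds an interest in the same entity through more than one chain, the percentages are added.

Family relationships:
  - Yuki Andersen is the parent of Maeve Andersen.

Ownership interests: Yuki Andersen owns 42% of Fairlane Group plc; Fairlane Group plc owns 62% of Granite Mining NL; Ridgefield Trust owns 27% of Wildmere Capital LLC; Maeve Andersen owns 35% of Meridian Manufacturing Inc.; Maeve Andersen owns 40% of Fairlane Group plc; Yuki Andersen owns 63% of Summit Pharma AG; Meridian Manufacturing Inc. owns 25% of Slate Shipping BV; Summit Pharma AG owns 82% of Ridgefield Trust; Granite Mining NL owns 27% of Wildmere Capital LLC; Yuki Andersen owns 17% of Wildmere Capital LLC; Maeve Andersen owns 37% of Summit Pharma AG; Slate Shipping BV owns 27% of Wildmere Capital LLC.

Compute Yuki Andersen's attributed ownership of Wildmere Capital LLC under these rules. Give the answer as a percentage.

55.2293%

By parent–child attribution (R2), Yuki Andersen is treated as also owning Maeve Andersen's interest in Summit Pharma AG, giving 63% + 37% = 100%.
By parent–child attribution (R2), Yuki Andersen is treated as also owning Maeve Andersen's interest in Fairlane Group plc, giving 42% + 40% = 82%.
By parent–child attribution (R2), Yuki Andersen is treated as owning Maeve Andersen's 35% interest in Meridian Manufacturing Inc.
Chain via Summit Pharma AG → Ridgefield Trust (R1): 100% × 82% × 27% = 22.14% of Wildmere Capital LLC.
Chain via Fairlane Group plc → Granite Mining NL (R1): 82% × 62% × 27% = 13.7268% of Wildmere Capital LLC.
Direct interest in Wildmere Capital LLC: 17%.
Chain via Meridian Manufacturing Inc. → Slate Shipping BV (R1): 35% × 25% × 27% = 2.3625% of Wildmere Capital LLC.
Aggregating (R3): 22.14% + 13.7268% + 17% + 2.3625% = 55.2293%.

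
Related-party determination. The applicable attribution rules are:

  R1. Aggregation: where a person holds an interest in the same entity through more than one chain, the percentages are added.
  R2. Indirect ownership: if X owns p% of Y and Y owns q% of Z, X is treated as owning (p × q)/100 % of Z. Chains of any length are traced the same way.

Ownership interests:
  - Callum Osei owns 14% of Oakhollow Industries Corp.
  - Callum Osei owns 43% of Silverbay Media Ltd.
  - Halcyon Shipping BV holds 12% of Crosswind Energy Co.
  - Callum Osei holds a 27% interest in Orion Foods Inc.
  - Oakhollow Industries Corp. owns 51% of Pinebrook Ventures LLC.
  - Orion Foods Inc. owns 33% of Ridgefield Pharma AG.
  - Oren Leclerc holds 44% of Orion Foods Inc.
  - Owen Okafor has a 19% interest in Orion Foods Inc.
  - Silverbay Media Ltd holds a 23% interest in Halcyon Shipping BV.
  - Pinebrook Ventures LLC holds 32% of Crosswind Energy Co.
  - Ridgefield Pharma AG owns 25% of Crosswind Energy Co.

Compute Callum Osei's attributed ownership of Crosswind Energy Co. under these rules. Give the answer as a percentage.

Chain via Orion Foods Inc. → Ridgefield Pharma AG (R2): 27% × 33% × 25% = 2.2275% of Crosswind Energy Co.
Chain via Silverbay Media Ltd → Halcyon Shipping BV (R2): 43% × 23% × 12% = 1.1868% of Crosswind Energy Co.
Chain via Oakhollow Industries Corp. → Pinebrook Ventures LLC (R2): 14% × 51% × 32% = 2.2848% of Crosswind Energy Co.
Aggregating (R1): 2.2275% + 1.1868% + 2.2848% = 5.6991%.

5.6991%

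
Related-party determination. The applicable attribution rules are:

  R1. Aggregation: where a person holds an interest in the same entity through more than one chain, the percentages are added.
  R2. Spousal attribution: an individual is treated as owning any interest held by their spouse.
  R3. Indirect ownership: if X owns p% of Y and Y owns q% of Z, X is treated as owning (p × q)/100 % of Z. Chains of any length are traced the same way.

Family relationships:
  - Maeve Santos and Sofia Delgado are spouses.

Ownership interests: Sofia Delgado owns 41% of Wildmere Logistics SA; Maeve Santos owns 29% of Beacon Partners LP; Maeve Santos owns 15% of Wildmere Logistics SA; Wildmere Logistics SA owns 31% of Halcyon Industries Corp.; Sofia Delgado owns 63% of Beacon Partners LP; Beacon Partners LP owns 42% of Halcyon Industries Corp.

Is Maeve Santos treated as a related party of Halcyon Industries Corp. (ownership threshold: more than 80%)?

By spousal attribution (R2), Maeve Santos is treated as also owning Sofia Delgado's interest in Wildmere Logistics SA, giving 15% + 41% = 56%.
By spousal attribution (R2), Maeve Santos is treated as also owning Sofia Delgado's interest in Beacon Partners LP, giving 29% + 63% = 92%.
Chain via Wildmere Logistics SA (R3): 56% × 31% = 17.36% of Halcyon Industries Corp.
Chain via Beacon Partners LP (R3): 92% × 42% = 38.64% of Halcyon Industries Corp.
Aggregating (R1): 17.36% + 38.64% = 56%.
56% does not exceed the 80% threshold, so Maeve is not a related party to Halcyon Industries Corp.

No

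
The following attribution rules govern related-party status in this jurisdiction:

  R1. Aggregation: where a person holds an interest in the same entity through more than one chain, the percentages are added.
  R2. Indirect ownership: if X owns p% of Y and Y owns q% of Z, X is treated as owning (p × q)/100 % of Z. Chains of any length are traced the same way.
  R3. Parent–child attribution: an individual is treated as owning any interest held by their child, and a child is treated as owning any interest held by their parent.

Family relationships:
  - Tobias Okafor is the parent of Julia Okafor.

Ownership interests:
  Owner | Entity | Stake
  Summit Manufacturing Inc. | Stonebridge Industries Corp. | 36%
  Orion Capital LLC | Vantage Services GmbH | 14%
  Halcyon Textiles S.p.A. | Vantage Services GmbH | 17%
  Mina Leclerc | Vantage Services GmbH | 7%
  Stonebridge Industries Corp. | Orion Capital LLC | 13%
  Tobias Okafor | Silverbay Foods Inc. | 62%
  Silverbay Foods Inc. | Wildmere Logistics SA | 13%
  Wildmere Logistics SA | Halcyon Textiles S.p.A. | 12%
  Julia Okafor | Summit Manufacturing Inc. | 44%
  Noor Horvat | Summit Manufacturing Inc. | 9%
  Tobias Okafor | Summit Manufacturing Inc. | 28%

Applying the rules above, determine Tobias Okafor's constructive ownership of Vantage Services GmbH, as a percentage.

By parent–child attribution (R3), Tobias Okafor is treated as also owning Julia Okafor's interest in Summit Manufacturing Inc, giving 28% + 44% = 72%.
Chain via Silverbay Foods Inc. → Wildmere Logistics SA → Halcyon Textiles S.p.A. (R2): 62% × 13% × 12% × 17% = 0.164424% of Vantage Services GmbH.
Chain via Summit Manufacturing Inc. → Stonebridge Industries Corp. → Orion Capital LLC (R2): 72% × 36% × 13% × 14% = 0.471744% of Vantage Services GmbH.
Aggregating (R1): 0.164424% + 0.471744% = 0.636168%.

0.636168%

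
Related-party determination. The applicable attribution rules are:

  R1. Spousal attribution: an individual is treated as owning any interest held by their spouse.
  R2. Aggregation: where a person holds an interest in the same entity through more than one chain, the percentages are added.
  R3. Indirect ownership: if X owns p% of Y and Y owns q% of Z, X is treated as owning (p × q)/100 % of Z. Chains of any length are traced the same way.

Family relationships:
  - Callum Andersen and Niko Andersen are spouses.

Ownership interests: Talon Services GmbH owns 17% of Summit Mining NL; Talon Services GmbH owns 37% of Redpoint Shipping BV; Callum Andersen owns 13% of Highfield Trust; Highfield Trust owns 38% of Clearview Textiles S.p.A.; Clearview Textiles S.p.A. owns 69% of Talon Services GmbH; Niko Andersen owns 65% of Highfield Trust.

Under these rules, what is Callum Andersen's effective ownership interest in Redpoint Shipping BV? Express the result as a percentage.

By spousal attribution (R1), Callum Andersen is treated as also owning Niko Andersen's interest in Highfield Trust, giving 13% + 65% = 78%.
Chain via Highfield Trust → Clearview Textiles S.p.A. → Talon Services GmbH (R3): 78% × 38% × 69% × 37% = 7.567092% of Redpoint Shipping BV.

7.567092%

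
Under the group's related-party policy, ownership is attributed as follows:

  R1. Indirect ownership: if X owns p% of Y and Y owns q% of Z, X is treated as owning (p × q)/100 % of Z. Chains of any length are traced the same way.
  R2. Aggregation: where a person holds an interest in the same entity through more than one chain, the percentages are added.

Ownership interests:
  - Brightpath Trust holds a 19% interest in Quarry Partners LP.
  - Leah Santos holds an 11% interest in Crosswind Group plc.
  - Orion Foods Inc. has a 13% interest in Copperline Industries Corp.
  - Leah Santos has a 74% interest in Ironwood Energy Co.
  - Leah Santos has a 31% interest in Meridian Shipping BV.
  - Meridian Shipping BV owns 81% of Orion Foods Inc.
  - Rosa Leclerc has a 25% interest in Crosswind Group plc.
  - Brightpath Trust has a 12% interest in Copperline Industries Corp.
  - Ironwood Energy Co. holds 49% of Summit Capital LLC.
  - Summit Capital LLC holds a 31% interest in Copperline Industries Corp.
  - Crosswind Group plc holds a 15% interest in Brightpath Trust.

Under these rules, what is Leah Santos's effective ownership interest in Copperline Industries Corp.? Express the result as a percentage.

14.7029%

Chain via Crosswind Group plc → Brightpath Trust (R1): 11% × 15% × 12% = 0.198% of Copperline Industries Corp.
Chain via Meridian Shipping BV → Orion Foods Inc. (R1): 31% × 81% × 13% = 3.2643% of Copperline Industries Corp.
Chain via Ironwood Energy Co. → Summit Capital LLC (R1): 74% × 49% × 31% = 11.2406% of Copperline Industries Corp.
Aggregating (R2): 0.198% + 3.2643% + 11.2406% = 14.7029%.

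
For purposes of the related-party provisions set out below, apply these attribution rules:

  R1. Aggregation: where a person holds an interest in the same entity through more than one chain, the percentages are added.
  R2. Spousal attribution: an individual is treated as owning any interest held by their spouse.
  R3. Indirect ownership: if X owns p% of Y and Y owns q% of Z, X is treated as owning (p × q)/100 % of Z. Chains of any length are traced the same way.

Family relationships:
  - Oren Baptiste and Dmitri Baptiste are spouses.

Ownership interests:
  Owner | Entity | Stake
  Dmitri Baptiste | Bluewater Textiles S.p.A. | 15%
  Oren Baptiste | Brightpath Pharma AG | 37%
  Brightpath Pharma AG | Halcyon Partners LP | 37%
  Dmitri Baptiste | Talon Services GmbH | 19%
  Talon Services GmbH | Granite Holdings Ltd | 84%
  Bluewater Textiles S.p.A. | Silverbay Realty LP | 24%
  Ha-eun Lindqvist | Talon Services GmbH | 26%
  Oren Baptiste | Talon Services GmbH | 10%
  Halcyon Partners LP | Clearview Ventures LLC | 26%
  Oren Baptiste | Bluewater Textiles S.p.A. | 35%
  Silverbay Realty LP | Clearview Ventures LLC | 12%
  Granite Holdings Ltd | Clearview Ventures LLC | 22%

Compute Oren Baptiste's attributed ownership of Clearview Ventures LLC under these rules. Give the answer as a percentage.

By spousal attribution (R2), Oren Baptiste is treated as also owning Dmitri Baptiste's interest in Talon Services GmbH, giving 10% + 19% = 29%.
By spousal attribution (R2), Oren Baptiste is treated as also owning Dmitri Baptiste's interest in Bluewater Textiles S.p.A, giving 35% + 15% = 50%.
Chain via Talon Services GmbH → Granite Holdings Ltd (R3): 29% × 84% × 22% = 5.3592% of Clearview Ventures LLC.
Chain via Bluewater Textiles S.p.A. → Silverbay Realty LP (R3): 50% × 24% × 12% = 1.44% of Clearview Ventures LLC.
Chain via Brightpath Pharma AG → Halcyon Partners LP (R3): 37% × 37% × 26% = 3.5594% of Clearview Ventures LLC.
Aggregating (R1): 5.3592% + 1.44% + 3.5594% = 10.3586%.

10.3586%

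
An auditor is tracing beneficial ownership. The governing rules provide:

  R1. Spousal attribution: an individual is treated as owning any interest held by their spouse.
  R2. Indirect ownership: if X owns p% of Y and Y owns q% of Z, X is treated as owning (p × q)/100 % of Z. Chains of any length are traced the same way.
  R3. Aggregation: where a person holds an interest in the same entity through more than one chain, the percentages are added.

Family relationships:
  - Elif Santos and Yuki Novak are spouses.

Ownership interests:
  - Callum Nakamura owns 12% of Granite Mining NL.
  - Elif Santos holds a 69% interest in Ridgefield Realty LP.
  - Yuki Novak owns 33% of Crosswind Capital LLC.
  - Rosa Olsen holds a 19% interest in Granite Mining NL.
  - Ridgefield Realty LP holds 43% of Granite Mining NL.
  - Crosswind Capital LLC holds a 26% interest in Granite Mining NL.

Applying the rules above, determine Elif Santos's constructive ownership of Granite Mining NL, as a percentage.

By spousal attribution (R1), Elif Santos is treated as owning Yuki Novak's 33% interest in Crosswind Capital LLC.
Chain via Ridgefield Realty LP (R2): 69% × 43% = 29.67% of Granite Mining NL.
Chain via Crosswind Capital LLC (R2): 33% × 26% = 8.58% of Granite Mining NL.
Aggregating (R3): 29.67% + 8.58% = 38.25%.

38.25%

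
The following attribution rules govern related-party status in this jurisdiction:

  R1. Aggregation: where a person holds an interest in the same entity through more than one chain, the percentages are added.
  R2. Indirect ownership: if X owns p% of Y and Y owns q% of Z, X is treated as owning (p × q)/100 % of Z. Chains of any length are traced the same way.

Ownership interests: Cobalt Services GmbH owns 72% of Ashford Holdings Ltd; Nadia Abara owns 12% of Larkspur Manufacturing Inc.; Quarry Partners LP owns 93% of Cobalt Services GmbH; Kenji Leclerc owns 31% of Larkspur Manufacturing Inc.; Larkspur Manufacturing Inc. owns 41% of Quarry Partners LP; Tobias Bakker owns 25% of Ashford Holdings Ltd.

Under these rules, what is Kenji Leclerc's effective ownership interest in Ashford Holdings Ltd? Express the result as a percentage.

8.510616%

Chain via Larkspur Manufacturing Inc. → Quarry Partners LP → Cobalt Services GmbH (R2): 31% × 41% × 93% × 72% = 8.510616% of Ashford Holdings Ltd.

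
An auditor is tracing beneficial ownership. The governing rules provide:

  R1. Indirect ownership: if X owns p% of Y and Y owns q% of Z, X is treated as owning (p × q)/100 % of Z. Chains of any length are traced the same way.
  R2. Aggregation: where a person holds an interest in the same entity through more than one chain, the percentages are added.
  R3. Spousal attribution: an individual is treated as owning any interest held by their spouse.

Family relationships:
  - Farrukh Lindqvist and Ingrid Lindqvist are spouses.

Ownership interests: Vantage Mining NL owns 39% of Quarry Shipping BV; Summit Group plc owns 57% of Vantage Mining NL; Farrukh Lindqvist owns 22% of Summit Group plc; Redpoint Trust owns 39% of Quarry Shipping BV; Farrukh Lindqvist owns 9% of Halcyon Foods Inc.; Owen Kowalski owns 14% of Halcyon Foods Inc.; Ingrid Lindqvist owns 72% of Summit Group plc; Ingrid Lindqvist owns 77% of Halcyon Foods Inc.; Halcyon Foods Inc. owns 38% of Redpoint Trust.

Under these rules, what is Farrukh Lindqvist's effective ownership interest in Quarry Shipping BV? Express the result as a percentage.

33.6414%

By spousal attribution (R3), Farrukh Lindqvist is treated as also owning Ingrid Lindqvist's interest in Summit Group plc, giving 22% + 72% = 94%.
By spousal attribution (R3), Farrukh Lindqvist is treated as also owning Ingrid Lindqvist's interest in Halcyon Foods Inc, giving 9% + 77% = 86%.
Chain via Summit Group plc → Vantage Mining NL (R1): 94% × 57% × 39% = 20.8962% of Quarry Shipping BV.
Chain via Halcyon Foods Inc. → Redpoint Trust (R1): 86% × 38% × 39% = 12.7452% of Quarry Shipping BV.
Aggregating (R2): 20.8962% + 12.7452% = 33.6414%.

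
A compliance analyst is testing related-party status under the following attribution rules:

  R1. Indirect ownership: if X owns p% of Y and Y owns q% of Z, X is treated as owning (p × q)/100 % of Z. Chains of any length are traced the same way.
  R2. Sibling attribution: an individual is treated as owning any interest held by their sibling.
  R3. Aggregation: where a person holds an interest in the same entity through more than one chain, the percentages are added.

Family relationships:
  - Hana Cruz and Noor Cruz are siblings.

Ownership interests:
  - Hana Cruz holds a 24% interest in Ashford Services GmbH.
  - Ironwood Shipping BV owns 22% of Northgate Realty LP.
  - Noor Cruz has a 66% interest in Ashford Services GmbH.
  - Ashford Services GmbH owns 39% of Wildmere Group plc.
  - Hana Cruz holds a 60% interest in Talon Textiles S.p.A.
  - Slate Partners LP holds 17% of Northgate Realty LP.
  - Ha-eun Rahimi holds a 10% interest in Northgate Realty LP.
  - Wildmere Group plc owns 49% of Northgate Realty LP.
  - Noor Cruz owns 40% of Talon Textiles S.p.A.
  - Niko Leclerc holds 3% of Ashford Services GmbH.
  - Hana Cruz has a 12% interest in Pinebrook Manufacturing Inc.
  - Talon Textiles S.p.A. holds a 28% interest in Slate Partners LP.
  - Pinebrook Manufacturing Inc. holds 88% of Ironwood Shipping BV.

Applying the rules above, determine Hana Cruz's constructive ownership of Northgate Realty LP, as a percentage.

By sibling attribution (R2), Hana Cruz is treated as also owning Noor Cruz's interest in Ashford Services GmbH, giving 24% + 66% = 90%.
By sibling attribution (R2), Hana Cruz is treated as also owning Noor Cruz's interest in Talon Textiles S.p.A, giving 60% + 40% = 100%.
Chain via Ashford Services GmbH → Wildmere Group plc (R1): 90% × 39% × 49% = 17.199% of Northgate Realty LP.
Chain via Pinebrook Manufacturing Inc. → Ironwood Shipping BV (R1): 12% × 88% × 22% = 2.3232% of Northgate Realty LP.
Chain via Talon Textiles S.p.A. → Slate Partners LP (R1): 100% × 28% × 17% = 4.76% of Northgate Realty LP.
Aggregating (R3): 17.199% + 2.3232% + 4.76% = 24.2822%.

24.2822%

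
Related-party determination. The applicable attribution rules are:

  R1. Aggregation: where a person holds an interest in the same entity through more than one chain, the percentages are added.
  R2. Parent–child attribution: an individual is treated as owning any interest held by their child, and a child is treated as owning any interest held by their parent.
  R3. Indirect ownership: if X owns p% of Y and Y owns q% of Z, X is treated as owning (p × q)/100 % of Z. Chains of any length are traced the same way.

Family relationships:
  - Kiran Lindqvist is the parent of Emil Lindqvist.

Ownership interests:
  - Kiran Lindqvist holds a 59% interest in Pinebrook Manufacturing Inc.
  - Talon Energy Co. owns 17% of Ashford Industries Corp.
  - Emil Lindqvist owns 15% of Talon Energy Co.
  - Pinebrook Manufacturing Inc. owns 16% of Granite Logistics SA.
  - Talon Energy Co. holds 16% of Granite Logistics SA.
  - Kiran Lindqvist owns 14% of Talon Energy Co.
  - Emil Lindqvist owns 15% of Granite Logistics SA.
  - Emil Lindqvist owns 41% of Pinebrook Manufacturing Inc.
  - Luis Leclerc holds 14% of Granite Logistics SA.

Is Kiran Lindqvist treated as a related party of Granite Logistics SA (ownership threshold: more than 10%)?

By parent–child attribution (R2), Kiran Lindqvist is treated as also owning Emil Lindqvist's interest in Pinebrook Manufacturing Inc, giving 59% + 41% = 100%.
By parent–child attribution (R2), Kiran Lindqvist is treated as also owning Emil Lindqvist's interest in Talon Energy Co, giving 14% + 15% = 29%.
By parent–child attribution (R2), Kiran Lindqvist is treated as owning Emil Lindqvist's 15% interest in Granite Logistics SA.
Chain via Pinebrook Manufacturing Inc. (R3): 100% × 16% = 16% of Granite Logistics SA.
Chain via Talon Energy Co. (R3): 29% × 16% = 4.64% of Granite Logistics SA.
Direct interest in Granite Logistics SA: 15%.
Aggregating (R1): 16% + 4.64% + 15% = 35.64%.
35.64% exceeds the 10% threshold, so Kiran is a related party to Granite Logistics SA.

Yes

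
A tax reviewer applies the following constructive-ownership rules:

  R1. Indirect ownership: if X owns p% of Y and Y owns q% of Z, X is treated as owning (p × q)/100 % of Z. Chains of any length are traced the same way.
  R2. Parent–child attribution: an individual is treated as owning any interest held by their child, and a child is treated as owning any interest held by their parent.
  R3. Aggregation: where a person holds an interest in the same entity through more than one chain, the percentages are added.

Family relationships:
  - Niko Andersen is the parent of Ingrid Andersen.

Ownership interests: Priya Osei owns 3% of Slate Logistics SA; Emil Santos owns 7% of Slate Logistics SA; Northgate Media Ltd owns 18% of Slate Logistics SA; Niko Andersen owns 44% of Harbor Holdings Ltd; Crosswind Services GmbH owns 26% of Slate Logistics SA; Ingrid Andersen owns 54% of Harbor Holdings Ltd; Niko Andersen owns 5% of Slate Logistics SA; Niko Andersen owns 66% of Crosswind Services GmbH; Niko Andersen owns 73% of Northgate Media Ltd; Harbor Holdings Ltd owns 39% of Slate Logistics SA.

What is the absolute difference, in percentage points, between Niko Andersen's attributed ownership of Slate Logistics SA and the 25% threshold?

48.52

By parent–child attribution (R2), Niko Andersen is treated as also owning Ingrid Andersen's interest in Harbor Holdings Ltd, giving 44% + 54% = 98%.
Chain via Harbor Holdings Ltd (R1): 98% × 39% = 38.22% of Slate Logistics SA.
Chain via Crosswind Services GmbH (R1): 66% × 26% = 17.16% of Slate Logistics SA.
Chain via Northgate Media Ltd (R1): 73% × 18% = 13.14% of Slate Logistics SA.
Direct interest in Slate Logistics SA: 5%.
Aggregating (R3): 38.22% + 17.16% + 13.14% + 5% = 73.52%.
73.52% exceeds the 25% threshold by 48.52 percentage points.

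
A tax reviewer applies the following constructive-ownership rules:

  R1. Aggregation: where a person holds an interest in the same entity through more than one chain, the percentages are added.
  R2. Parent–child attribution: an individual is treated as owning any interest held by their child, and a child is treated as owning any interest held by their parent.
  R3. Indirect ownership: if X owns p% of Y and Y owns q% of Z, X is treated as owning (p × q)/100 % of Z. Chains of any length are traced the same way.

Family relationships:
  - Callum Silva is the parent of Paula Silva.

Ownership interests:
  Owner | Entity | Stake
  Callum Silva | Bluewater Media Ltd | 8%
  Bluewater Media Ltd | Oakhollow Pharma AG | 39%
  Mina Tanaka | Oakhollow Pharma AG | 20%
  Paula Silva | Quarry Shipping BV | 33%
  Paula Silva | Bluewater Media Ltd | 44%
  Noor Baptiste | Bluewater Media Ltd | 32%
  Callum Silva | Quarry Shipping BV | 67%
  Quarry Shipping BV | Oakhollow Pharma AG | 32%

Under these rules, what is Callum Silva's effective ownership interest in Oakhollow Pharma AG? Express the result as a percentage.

By parent–child attribution (R2), Callum Silva is treated as also owning Paula Silva's interest in Quarry Shipping BV, giving 67% + 33% = 100%.
By parent–child attribution (R2), Callum Silva is treated as also owning Paula Silva's interest in Bluewater Media Ltd, giving 8% + 44% = 52%.
Chain via Quarry Shipping BV (R3): 100% × 32% = 32% of Oakhollow Pharma AG.
Chain via Bluewater Media Ltd (R3): 52% × 39% = 20.28% of Oakhollow Pharma AG.
Aggregating (R1): 32% + 20.28% = 52.28%.

52.28%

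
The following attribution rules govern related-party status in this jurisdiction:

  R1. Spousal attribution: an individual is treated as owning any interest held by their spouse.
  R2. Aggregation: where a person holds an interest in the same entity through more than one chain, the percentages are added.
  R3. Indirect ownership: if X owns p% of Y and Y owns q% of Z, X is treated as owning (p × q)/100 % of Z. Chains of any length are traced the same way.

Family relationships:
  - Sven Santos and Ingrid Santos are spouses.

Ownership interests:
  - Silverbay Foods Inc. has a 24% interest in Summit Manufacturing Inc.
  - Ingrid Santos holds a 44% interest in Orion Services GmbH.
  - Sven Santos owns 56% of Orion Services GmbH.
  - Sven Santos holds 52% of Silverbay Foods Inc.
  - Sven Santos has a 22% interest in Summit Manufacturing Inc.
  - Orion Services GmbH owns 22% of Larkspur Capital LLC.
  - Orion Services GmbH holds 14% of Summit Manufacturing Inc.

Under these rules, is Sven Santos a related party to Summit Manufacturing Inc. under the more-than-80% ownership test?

By spousal attribution (R1), Sven Santos is treated as also owning Ingrid Santos's interest in Orion Services GmbH, giving 56% + 44% = 100%.
Chain via Orion Services GmbH (R3): 100% × 14% = 14% of Summit Manufacturing Inc.
Chain via Silverbay Foods Inc. (R3): 52% × 24% = 12.48% of Summit Manufacturing Inc.
Direct interest in Summit Manufacturing Inc: 22%.
Aggregating (R2): 14% + 12.48% + 22% = 48.48%.
48.48% does not exceed the 80% threshold, so Sven is not a related party to Summit Manufacturing Inc.

No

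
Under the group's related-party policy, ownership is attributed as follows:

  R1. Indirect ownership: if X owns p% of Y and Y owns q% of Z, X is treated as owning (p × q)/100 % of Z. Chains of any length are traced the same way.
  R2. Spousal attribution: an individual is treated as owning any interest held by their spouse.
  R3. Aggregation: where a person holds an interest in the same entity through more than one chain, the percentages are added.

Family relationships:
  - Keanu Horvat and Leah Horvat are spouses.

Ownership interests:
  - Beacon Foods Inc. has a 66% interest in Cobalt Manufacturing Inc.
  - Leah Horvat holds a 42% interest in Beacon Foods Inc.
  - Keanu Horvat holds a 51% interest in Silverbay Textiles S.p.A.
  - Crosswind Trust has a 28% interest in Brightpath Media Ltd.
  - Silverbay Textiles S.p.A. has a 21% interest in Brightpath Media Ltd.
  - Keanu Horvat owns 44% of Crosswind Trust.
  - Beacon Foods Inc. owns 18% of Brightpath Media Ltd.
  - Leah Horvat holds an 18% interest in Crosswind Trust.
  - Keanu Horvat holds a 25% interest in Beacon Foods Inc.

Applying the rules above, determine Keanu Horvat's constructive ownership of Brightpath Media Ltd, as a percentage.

By spousal attribution (R2), Keanu Horvat is treated as also owning Leah Horvat's interest in Beacon Foods Inc, giving 25% + 42% = 67%.
By spousal attribution (R2), Keanu Horvat is treated as also owning Leah Horvat's interest in Crosswind Trust, giving 44% + 18% = 62%.
Chain via Beacon Foods Inc. (R1): 67% × 18% = 12.06% of Brightpath Media Ltd.
Chain via Crosswind Trust (R1): 62% × 28% = 17.36% of Brightpath Media Ltd.
Chain via Silverbay Textiles S.p.A. (R1): 51% × 21% = 10.71% of Brightpath Media Ltd.
Aggregating (R3): 12.06% + 17.36% + 10.71% = 40.13%.

40.13%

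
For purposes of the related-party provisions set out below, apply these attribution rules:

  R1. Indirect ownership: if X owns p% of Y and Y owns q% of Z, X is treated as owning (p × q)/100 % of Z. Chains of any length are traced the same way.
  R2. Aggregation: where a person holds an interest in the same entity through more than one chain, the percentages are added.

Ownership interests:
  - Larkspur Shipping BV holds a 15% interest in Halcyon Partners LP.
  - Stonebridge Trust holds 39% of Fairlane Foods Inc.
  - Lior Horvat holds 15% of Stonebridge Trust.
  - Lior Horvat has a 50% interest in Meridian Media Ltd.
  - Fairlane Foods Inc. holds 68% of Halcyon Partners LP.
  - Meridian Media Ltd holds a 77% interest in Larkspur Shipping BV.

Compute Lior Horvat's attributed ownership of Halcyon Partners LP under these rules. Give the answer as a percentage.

Chain via Stonebridge Trust → Fairlane Foods Inc. (R1): 15% × 39% × 68% = 3.978% of Halcyon Partners LP.
Chain via Meridian Media Ltd → Larkspur Shipping BV (R1): 50% × 77% × 15% = 5.775% of Halcyon Partners LP.
Aggregating (R2): 3.978% + 5.775% = 9.753%.

9.753%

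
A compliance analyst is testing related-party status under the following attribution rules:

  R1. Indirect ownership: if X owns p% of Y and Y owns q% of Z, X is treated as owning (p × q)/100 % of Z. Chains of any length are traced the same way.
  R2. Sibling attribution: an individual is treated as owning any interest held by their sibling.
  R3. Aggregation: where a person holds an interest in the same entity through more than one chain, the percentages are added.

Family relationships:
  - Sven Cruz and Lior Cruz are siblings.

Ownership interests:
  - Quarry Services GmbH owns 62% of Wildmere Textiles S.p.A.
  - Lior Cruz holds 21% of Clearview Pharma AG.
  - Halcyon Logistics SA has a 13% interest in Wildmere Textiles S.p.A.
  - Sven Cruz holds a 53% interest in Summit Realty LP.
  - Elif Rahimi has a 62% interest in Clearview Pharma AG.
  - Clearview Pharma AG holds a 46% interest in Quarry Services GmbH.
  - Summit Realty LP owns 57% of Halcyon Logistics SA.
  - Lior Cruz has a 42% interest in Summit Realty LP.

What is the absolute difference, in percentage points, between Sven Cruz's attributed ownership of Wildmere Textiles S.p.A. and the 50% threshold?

36.9713

By sibling attribution (R2), Sven Cruz is treated as also owning Lior Cruz's interest in Summit Realty LP, giving 53% + 42% = 95%.
By sibling attribution (R2), Sven Cruz is treated as owning Lior Cruz's 21% interest in Clearview Pharma AG.
Chain via Summit Realty LP → Halcyon Logistics SA (R1): 95% × 57% × 13% = 7.0395% of Wildmere Textiles S.p.A.
Chain via Clearview Pharma AG → Quarry Services GmbH (R1): 21% × 46% × 62% = 5.9892% of Wildmere Textiles S.p.A.
Aggregating (R3): 7.0395% + 5.9892% = 13.0287%.
13.0287% falls short of the 50% threshold by 36.9713 percentage points.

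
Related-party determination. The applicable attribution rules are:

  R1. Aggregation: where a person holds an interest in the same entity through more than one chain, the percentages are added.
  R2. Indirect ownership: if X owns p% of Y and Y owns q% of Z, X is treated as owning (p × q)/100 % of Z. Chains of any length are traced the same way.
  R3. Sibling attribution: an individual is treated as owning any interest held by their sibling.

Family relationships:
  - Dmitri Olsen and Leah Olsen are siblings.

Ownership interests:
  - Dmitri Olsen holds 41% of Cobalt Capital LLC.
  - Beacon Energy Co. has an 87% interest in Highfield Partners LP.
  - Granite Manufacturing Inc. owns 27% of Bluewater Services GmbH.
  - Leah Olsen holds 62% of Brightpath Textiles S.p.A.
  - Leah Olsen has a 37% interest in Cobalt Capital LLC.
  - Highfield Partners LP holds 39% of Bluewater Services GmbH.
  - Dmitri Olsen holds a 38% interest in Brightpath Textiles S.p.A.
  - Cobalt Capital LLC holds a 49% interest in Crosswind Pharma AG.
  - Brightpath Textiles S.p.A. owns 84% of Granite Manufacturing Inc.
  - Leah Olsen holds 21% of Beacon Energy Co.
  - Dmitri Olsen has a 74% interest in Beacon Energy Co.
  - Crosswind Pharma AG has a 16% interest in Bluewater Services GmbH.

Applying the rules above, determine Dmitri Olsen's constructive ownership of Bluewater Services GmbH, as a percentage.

61.0287%

By sibling attribution (R3), Dmitri Olsen is treated as also owning Leah Olsen's interest in Cobalt Capital LLC, giving 41% + 37% = 78%.
By sibling attribution (R3), Dmitri Olsen is treated as also owning Leah Olsen's interest in Brightpath Textiles S.p.A, giving 38% + 62% = 100%.
By sibling attribution (R3), Dmitri Olsen is treated as also owning Leah Olsen's interest in Beacon Energy Co, giving 74% + 21% = 95%.
Chain via Cobalt Capital LLC → Crosswind Pharma AG (R2): 78% × 49% × 16% = 6.1152% of Bluewater Services GmbH.
Chain via Brightpath Textiles S.p.A. → Granite Manufacturing Inc. (R2): 100% × 84% × 27% = 22.68% of Bluewater Services GmbH.
Chain via Beacon Energy Co. → Highfield Partners LP (R2): 95% × 87% × 39% = 32.2335% of Bluewater Services GmbH.
Aggregating (R1): 6.1152% + 22.68% + 32.2335% = 61.0287%.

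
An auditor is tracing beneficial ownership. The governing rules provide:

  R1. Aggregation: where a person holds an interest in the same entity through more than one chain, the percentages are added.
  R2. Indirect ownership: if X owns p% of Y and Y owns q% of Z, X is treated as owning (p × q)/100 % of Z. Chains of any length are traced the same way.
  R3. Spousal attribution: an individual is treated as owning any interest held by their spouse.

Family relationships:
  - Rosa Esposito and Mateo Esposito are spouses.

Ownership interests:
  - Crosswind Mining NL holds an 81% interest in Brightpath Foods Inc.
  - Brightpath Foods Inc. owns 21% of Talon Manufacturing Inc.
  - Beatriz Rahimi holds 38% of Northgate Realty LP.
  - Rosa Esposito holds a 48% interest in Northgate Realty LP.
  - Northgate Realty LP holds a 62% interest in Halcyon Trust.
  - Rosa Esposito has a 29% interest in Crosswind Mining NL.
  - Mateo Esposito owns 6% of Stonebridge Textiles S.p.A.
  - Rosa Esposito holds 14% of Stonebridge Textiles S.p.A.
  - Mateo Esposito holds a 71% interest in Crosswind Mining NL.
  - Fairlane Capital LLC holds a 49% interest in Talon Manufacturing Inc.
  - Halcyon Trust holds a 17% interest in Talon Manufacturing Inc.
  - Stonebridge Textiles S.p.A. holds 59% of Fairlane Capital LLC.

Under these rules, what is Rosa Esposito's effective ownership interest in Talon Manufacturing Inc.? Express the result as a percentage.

By spousal attribution (R3), Rosa Esposito is treated as also owning Mateo Esposito's interest in Crosswind Mining NL, giving 29% + 71% = 100%.
By spousal attribution (R3), Rosa Esposito is treated as also owning Mateo Esposito's interest in Stonebridge Textiles S.p.A, giving 14% + 6% = 20%.
Chain via Northgate Realty LP → Halcyon Trust (R2): 48% × 62% × 17% = 5.0592% of Talon Manufacturing Inc.
Chain via Crosswind Mining NL → Brightpath Foods Inc. (R2): 100% × 81% × 21% = 17.01% of Talon Manufacturing Inc.
Chain via Stonebridge Textiles S.p.A. → Fairlane Capital LLC (R2): 20% × 59% × 49% = 5.782% of Talon Manufacturing Inc.
Aggregating (R1): 5.0592% + 17.01% + 5.782% = 27.8512%.

27.8512%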